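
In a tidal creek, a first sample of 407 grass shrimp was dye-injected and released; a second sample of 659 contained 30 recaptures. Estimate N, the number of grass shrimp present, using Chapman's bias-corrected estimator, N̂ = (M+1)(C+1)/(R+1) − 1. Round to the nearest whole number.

N̂ = (407+1)(659+1)/(30+1) − 1 = 408·660/31 − 1
= 269280/31 − 1 ≈ 8686.45 − 1 ≈ 8685.45 → 8685

N ≈ 8685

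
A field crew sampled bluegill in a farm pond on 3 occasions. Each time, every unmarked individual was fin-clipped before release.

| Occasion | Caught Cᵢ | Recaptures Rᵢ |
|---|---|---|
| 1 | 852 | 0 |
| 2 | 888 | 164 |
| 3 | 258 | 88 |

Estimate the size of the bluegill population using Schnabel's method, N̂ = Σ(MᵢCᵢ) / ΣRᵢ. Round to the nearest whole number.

Marked at large before each occasion: Mᵢ = Σⱼ<ᵢ (Cⱼ − Rⱼ) → M1=0, M2=852, M3=1576
Σ MᵢCᵢ = 0·852 + 852·888 + 1576·258 = 0 + 756576 + 406608 = 1163184
Σ Rᵢ = 0 + 164 + 88 = 252
N̂ = 1163184 / 252 ≈ 4615.8 → 4616

N ≈ 4616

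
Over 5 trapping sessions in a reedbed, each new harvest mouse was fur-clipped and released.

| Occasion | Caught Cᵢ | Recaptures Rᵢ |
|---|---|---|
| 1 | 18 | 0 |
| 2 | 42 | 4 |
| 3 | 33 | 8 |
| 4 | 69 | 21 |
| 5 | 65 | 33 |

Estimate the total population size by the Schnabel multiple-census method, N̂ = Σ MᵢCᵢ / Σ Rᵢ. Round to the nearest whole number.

N ≈ 251

Marked at large before each occasion: Mᵢ = Σⱼ<ᵢ (Cⱼ − Rⱼ) → M1=0, M2=18, M3=56, M4=81, M5=129
Σ MᵢCᵢ = 0·18 + 18·42 + 56·33 + 81·69 + 129·65 = 0 + 756 + 1848 + 5589 + 8385 = 16578
Σ Rᵢ = 0 + 4 + 8 + 21 + 33 = 66
N̂ = 16578 / 66 ≈ 251.2 → 251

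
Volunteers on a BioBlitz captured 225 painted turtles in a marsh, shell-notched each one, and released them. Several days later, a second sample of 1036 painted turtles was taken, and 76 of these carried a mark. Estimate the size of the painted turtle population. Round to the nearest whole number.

N ≈ 3067

N = (225 × 1036) / 76 = 233100 / 76 ≈ 3067.1 → 3067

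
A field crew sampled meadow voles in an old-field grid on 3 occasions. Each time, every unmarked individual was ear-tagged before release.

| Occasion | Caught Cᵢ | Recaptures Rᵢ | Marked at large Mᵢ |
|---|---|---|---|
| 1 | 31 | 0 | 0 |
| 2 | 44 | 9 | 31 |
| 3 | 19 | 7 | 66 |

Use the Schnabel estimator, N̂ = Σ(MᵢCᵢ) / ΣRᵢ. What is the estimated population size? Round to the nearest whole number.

N ≈ 164

Σ MᵢCᵢ = 0·31 + 31·44 + 66·19 = 0 + 1364 + 1254 = 2618
Σ Rᵢ = 0 + 9 + 7 = 16
N̂ = 2618 / 16 ≈ 163.6 → 164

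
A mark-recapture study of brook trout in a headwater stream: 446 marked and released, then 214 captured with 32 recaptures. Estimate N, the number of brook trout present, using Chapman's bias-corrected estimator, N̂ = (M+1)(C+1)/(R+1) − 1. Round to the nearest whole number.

N ≈ 2911

N̂ = (446+1)(214+1)/(32+1) − 1 = 447·215/33 − 1
= 96105/33 − 1 ≈ 2912.3 − 1 ≈ 2911.3 → 2911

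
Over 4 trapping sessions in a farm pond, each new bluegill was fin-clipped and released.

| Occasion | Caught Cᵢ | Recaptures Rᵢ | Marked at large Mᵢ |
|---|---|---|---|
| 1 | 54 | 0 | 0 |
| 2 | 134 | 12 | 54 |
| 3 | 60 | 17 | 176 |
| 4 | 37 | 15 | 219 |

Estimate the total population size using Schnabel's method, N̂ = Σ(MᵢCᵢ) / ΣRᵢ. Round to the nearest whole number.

Σ MᵢCᵢ = 0·54 + 54·134 + 176·60 + 219·37 = 0 + 7236 + 10560 + 8103 = 25899
Σ Rᵢ = 0 + 12 + 17 + 15 = 44
N̂ = 25899 / 44 ≈ 588.6 → 589

N ≈ 589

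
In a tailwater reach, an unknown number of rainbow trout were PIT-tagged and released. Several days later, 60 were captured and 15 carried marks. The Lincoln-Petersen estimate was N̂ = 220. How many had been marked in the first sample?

M = 55

From N = M·C/R: M = N·R / C = 220·15 / 60 = 3300 / 60 = 55.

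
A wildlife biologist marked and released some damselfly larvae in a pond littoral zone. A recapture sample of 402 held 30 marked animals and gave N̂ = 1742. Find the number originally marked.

M = 130

From N = M·C/R: M = N·R / C = 1742·30 / 402 = 52260 / 402 = 130.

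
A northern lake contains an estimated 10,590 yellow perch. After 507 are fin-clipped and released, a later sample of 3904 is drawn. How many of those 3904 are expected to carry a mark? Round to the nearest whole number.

expected recaptures ≈ 187

The marked fraction of the population is 507/10590, so in a sample of 3904 expect C·(M/N) marked.
E[R] = 507 × 3904 / 10590 = 1979328 / 10590 ≈ 186.9 → 187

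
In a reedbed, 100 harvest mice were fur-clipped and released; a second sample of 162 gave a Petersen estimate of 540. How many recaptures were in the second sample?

R = 30

From N = M·C/R: R = M·C / N = 100·162 / 540 = 16200 / 540 = 30.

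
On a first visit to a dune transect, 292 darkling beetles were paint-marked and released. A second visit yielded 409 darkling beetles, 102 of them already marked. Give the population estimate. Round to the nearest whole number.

N ≈ 1171

N = (292 × 409) / 102 = 119428 / 102 ≈ 1170.9 → 1171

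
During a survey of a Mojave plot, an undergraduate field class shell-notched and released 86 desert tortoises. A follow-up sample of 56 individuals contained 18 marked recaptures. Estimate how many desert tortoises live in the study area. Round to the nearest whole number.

N ≈ 268

Lincoln-Petersen assumes M/N = R/C, so N = M·C / R.
N = (86 × 56) / 18 = 4816 / 18 ≈ 267.6 → 268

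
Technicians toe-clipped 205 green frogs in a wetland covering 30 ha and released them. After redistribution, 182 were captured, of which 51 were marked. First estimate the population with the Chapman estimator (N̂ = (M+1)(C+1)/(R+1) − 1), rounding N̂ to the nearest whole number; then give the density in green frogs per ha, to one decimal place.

density ≈ 24.1 green frogs per ha

N̂ = 206·183/52 − 1 = 37698/52 − 1 ≈ 724.0 → 724
Density = N̂ / area = 724 / 30 ≈ 24.13 → 24.1 per ha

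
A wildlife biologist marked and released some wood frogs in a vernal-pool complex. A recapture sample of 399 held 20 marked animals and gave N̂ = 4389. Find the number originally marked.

From N = M·C/R: M = N·R / C = 4389·20 / 399 = 87780 / 399 = 220.

M = 220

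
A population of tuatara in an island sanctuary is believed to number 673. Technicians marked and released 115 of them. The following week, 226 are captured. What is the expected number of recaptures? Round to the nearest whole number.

The marked fraction of the population is 115/673, so in a sample of 226 expect C·(M/N) marked.
E[R] = 115 × 226 / 673 = 25990 / 673 ≈ 38.6 → 39

expected recaptures ≈ 39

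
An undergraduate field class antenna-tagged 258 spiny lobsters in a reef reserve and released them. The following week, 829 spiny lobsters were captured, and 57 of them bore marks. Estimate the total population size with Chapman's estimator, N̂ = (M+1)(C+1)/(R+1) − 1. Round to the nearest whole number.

N̂ = (258+1)(829+1)/(57+1) − 1 = 259·830/58 − 1
= 214970/58 − 1 ≈ 3706.4 − 1 ≈ 3705.4 → 3705

N ≈ 3705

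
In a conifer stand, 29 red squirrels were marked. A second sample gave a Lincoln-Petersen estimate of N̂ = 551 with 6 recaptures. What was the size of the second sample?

From N = M·C/R: C = N·R / M = 551·6 / 29 = 3306 / 29 = 114.

C = 114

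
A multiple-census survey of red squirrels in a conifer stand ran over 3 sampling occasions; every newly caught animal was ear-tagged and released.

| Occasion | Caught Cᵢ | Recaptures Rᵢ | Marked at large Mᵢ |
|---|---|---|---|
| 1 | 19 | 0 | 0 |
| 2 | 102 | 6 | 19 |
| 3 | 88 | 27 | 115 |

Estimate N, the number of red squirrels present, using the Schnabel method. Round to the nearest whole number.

N ≈ 365

Σ MᵢCᵢ = 0·19 + 19·102 + 115·88 = 0 + 1938 + 10120 = 12058
Σ Rᵢ = 0 + 6 + 27 = 33
N̂ = 12058 / 33 ≈ 365.4 → 365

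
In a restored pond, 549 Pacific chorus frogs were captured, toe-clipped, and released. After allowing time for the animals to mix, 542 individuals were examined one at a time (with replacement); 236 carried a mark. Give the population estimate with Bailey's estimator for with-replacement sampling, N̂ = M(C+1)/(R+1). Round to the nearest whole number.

N̂ = 549·(542+1)/(236+1) = 549·543/237 = 298107/237 ≈ 1257.8 → 1258

N ≈ 1258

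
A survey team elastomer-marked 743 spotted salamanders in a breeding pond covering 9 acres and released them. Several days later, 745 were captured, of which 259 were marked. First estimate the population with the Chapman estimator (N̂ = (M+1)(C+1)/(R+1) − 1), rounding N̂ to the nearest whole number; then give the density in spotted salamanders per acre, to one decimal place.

density ≈ 237.1 spotted salamanders per acre

N̂ = 744·746/260 − 1 = 555024/260 − 1 ≈ 2133.7 → 2134
Density = N̂ / area = 2134 / 9 ≈ 237.11 → 237.1 per acre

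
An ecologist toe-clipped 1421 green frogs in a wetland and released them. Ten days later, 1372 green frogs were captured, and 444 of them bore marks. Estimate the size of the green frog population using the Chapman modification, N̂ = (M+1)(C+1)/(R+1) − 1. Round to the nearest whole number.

N̂ = (1421+1)(1372+1)/(444+1) − 1 = 1422·1373/445 − 1
= 1952406/445 − 1 ≈ 4387.4 − 1 ≈ 4386.4 → 4386

N ≈ 4386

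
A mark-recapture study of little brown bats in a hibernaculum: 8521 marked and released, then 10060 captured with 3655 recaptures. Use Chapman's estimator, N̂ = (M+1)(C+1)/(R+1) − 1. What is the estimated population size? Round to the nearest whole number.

N̂ = (8521+1)(10060+1)/(3655+1) − 1 = 8522·10061/3656 − 1
= 85739842/3656 − 1 ≈ 23451.8 − 1 ≈ 23450.8 → 23451

N ≈ 23,451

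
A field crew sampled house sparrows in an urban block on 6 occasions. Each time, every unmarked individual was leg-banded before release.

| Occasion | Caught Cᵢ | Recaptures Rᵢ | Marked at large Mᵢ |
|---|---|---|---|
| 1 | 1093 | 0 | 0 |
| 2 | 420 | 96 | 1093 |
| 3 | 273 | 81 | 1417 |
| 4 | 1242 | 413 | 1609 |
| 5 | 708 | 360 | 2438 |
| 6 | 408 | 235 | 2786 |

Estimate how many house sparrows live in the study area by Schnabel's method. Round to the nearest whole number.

Σ MᵢCᵢ = 0·1093 + 1093·420 + 1417·273 + 1609·1242 + 2438·708 + 2786·408 = 0 + 459060 + 386841 + 1998378 + 1726104 + 1136688 = 5707071
Σ Rᵢ = 0 + 96 + 81 + 413 + 360 + 235 = 1185
N̂ = 5707071 / 1185 ≈ 4816.1 → 4816

N ≈ 4816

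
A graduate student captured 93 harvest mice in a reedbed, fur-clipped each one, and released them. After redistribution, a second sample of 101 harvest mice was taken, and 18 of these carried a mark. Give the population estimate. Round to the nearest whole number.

N ≈ 522

N = (93 × 101) / 18 = 9393 / 18 ≈ 521.8 → 522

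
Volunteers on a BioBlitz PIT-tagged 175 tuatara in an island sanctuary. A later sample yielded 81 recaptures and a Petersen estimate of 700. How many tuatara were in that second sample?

From N = M·C/R: C = N·R / M = 700·81 / 175 = 56700 / 175 = 324.

C = 324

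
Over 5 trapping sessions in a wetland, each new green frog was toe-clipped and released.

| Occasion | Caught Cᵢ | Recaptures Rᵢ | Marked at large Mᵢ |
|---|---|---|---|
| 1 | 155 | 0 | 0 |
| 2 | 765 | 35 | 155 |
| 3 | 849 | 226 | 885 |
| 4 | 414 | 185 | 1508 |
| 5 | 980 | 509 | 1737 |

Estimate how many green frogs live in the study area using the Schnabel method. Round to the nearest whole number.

N ≈ 3347

Σ MᵢCᵢ = 0·155 + 155·765 + 885·849 + 1508·414 + 1737·980 = 0 + 118575 + 751365 + 624312 + 1702260 = 3196512
Σ Rᵢ = 0 + 35 + 226 + 185 + 509 = 955
N̂ = 3196512 / 955 ≈ 3347.1 → 3347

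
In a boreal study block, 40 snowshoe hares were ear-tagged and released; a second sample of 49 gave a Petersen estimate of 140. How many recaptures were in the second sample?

From N = M·C/R: R = M·C / N = 40·49 / 140 = 1960 / 140 = 14.

R = 14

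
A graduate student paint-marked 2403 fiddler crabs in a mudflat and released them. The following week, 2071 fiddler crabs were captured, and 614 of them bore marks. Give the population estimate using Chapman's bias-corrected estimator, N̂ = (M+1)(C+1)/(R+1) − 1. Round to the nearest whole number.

N ≈ 8098

N̂ = (2403+1)(2071+1)/(614+1) − 1 = 2404·2072/615 − 1
= 4981088/615 − 1 ≈ 8099.3 − 1 ≈ 8098.3 → 8098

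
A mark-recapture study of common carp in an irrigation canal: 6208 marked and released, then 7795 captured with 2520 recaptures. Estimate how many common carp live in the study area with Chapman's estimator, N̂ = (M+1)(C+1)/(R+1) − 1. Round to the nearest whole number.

N̂ = (6208+1)(7795+1)/(2520+1) − 1 = 6209·7796/2521 − 1
= 48405364/2521 − 1 ≈ 19200.9 − 1 ≈ 19199.9 → 19200

N ≈ 19,200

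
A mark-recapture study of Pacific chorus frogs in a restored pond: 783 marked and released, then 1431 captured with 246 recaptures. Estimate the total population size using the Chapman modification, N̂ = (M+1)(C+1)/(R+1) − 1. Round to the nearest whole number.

N ≈ 4544

N̂ = (783+1)(1431+1)/(246+1) − 1 = 784·1432/247 − 1
= 1122688/247 − 1 ≈ 4545.3 − 1 ≈ 4544.3 → 4544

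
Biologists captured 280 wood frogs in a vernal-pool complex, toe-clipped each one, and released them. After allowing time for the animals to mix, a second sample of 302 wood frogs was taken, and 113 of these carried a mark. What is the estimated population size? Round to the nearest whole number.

N ≈ 748

N = (280 × 302) / 113 = 84560 / 113 ≈ 748.3 → 748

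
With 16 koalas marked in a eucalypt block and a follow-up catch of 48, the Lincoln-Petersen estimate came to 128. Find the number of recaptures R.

R = 6

From N = M·C/R: R = M·C / N = 16·48 / 128 = 768 / 128 = 6.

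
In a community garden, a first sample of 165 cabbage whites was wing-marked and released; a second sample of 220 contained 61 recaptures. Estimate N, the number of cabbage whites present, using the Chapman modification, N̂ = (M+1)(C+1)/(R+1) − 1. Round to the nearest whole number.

N̂ = (165+1)(220+1)/(61+1) − 1 = 166·221/62 − 1
= 36686/62 − 1 ≈ 591.7 − 1 ≈ 590.7 → 591

N ≈ 591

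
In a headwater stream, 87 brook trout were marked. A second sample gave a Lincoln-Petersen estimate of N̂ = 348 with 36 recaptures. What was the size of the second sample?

C = 144

From N = M·C/R: C = N·R / M = 348·36 / 87 = 12528 / 87 = 144.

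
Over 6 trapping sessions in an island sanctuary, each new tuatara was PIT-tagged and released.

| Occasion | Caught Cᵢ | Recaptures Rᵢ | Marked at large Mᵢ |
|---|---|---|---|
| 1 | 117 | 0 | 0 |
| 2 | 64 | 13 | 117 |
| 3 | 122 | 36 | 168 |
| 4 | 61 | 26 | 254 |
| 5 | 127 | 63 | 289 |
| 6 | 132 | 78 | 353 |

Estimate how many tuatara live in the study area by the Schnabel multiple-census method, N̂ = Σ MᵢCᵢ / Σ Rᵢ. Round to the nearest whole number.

N ≈ 587

Σ MᵢCᵢ = 0·117 + 117·64 + 168·122 + 254·61 + 289·127 + 353·132 = 0 + 7488 + 20496 + 15494 + 36703 + 46596 = 126777
Σ Rᵢ = 0 + 13 + 36 + 26 + 63 + 78 = 216
N̂ = 126777 / 216 ≈ 586.9 → 587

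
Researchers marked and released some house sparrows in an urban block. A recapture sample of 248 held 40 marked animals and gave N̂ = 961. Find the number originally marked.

From N = M·C/R: M = N·R / C = 961·40 / 248 = 38440 / 248 = 155.

M = 155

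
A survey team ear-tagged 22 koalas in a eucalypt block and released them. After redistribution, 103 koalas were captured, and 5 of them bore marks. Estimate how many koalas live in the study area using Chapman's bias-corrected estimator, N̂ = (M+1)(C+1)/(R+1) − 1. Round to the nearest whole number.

N ≈ 398

N̂ = (22+1)(103+1)/(5+1) − 1 = 23·104/6 − 1
= 2392/6 − 1 ≈ 398.7 − 1 ≈ 397.7 → 398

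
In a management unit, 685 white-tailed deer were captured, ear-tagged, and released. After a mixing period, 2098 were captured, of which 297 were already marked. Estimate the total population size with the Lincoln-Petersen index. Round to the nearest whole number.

N ≈ 4839

N = (685 × 2098) / 297 = 1437130 / 297 ≈ 4838.8 → 4839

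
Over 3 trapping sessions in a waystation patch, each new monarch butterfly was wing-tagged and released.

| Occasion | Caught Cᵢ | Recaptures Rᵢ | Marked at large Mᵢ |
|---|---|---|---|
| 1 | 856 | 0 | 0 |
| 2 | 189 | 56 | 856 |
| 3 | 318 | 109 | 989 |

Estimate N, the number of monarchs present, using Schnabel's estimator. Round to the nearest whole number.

N ≈ 2887

Σ MᵢCᵢ = 0·856 + 856·189 + 989·318 = 0 + 161784 + 314502 = 476286
Σ Rᵢ = 0 + 56 + 109 = 165
N̂ = 476286 / 165 ≈ 2886.6 → 2887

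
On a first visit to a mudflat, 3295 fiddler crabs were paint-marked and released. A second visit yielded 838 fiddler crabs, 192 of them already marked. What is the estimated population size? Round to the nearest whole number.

N ≈ 14,381

The marked fraction in the recapture sample should equal the marked fraction in the population: 192/838 = 3295/N.
N = (3295 × 838) / 192 = 2761210 / 192 ≈ 14381.3 → 14381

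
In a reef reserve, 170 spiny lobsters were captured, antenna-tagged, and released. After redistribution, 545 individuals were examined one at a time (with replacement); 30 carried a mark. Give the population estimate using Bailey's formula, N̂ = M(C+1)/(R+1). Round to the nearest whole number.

N ≈ 2994

N̂ = 170·(545+1)/(30+1) = 170·546/31 = 92820/31 ≈ 2994.2 → 2994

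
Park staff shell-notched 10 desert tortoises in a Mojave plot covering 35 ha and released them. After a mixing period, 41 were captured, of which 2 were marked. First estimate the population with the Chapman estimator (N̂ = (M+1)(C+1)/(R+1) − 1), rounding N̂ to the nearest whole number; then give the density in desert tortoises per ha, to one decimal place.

N̂ = 11·42/3 − 1 = 462/3 − 1 = 153
Density = N̂ / area = 153 / 35 ≈ 4.37 → 4.4 per ha

density ≈ 4.4 desert tortoises per ha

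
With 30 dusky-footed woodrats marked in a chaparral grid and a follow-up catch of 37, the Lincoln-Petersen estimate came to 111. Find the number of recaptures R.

From N = M·C/R: R = M·C / N = 30·37 / 111 = 1110 / 111 = 10.

R = 10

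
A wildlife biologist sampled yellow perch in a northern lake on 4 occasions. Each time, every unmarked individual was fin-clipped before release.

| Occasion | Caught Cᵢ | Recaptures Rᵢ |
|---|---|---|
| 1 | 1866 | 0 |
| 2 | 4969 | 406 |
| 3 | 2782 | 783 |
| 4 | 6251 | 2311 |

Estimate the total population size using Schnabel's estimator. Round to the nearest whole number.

N ≈ 22,812

Marked at large before each occasion: Mᵢ = Σⱼ<ᵢ (Cⱼ − Rⱼ) → M1=0, M2=1866, M3=6429, M4=8428
Σ MᵢCᵢ = 0·1866 + 1866·4969 + 6429·2782 + 8428·6251 = 0 + 9272154 + 17885478 + 52683428 = 79841060
Σ Rᵢ = 0 + 406 + 783 + 2311 = 3500
N̂ = 79841060 / 3500 ≈ 22811.7 → 22812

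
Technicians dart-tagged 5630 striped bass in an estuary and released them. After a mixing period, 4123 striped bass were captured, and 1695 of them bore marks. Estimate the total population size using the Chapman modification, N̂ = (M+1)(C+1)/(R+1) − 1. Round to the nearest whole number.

N ≈ 13,691

N̂ = (5630+1)(4123+1)/(1695+1) − 1 = 5631·4124/1696 − 1
= 23222244/1696 − 1 ≈ 13692.4 − 1 ≈ 13691.4 → 13691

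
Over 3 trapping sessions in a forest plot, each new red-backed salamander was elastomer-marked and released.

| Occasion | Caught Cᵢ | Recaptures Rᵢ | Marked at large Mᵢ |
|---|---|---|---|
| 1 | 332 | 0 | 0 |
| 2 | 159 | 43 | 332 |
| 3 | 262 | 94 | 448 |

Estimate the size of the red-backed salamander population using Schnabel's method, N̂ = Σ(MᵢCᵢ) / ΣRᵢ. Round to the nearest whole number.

N ≈ 1242

Σ MᵢCᵢ = 0·332 + 332·159 + 448·262 = 0 + 52788 + 117376 = 170164
Σ Rᵢ = 0 + 43 + 94 = 137
N̂ = 170164 / 137 ≈ 1242.1 → 1242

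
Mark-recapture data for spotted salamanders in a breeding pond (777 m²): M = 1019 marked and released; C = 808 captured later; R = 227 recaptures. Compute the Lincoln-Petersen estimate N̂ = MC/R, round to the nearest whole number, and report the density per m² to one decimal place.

N̂ = 1019·808/227 = 823352/227 ≈ 3627.1 → 3627
Density = N̂ / area = 3627 / 777 ≈ 4.67 → 4.7 per m²

density ≈ 4.7 spotted salamanders per m²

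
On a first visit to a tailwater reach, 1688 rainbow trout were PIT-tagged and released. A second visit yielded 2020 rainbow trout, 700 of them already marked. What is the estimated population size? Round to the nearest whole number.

The marked fraction in the recapture sample should equal the marked fraction in the population: 700/2020 = 1688/N.
N = (1688 × 2020) / 700 = 3409760 / 700 ≈ 4871.1 → 4871

N ≈ 4871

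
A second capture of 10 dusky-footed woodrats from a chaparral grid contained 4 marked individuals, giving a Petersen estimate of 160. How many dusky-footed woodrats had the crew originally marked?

From N = M·C/R: M = N·R / C = 160·4 / 10 = 640 / 10 = 64.

M = 64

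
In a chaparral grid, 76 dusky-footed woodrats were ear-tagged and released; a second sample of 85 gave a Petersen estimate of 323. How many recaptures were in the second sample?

From N = M·C/R: R = M·C / N = 76·85 / 323 = 6460 / 323 = 20.

R = 20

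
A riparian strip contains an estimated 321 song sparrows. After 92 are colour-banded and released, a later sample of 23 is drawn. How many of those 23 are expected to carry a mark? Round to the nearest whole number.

expected recaptures ≈ 7

The marked fraction of the population is 92/321, so in a sample of 23 expect C·(M/N) marked.
E[R] = 92 × 23 / 321 = 2116 / 321 ≈ 6.6 → 7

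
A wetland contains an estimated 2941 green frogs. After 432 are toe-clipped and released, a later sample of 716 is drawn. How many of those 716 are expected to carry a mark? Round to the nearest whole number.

The marked fraction of the population is 432/2941, so in a sample of 716 expect C·(M/N) marked.
E[R] = 432 × 716 / 2941 = 309312 / 2941 ≈ 105.2 → 105

expected recaptures ≈ 105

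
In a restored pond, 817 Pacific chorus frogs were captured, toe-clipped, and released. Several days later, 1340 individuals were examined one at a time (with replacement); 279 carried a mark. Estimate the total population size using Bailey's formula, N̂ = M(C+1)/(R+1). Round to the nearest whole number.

N ≈ 3913

N̂ = 817·(1340+1)/(279+1) = 817·1341/280 = 1095597/280 ≈ 3912.8 → 3913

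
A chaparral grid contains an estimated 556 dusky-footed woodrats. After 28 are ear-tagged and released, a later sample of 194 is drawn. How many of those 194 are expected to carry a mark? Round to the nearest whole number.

expected recaptures ≈ 10

Expected recaptures E[R] = M·C / N.
E[R] = 28 × 194 / 556 = 5432 / 556 ≈ 9.8 → 10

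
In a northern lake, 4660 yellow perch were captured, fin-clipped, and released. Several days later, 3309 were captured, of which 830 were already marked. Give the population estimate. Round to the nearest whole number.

N ≈ 18,578

N = (4660 × 3309) / 830 = 15419940 / 830 ≈ 18578.2 → 18578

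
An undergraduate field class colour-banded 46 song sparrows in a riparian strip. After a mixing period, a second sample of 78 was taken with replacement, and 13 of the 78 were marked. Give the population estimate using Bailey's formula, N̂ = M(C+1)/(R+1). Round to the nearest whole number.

N ≈ 260

N̂ = 46·(78+1)/(13+1) = 46·79/14 = 3634/14 ≈ 259.6 → 260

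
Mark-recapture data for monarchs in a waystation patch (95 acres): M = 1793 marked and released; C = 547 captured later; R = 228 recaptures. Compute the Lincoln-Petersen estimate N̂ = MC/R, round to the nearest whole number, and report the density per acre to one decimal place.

density ≈ 45.3 monarchs per acre

N̂ = 1793·547/228 = 980771/228 ≈ 4301.6 → 4302
Density = N̂ / area = 4302 / 95 ≈ 45.28 → 45.3 per acre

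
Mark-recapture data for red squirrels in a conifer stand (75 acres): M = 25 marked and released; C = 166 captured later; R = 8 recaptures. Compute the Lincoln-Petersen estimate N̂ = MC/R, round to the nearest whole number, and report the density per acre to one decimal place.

N̂ = 25·166/8 = 4150/8 ≈ 518.8 → 519
Density = N̂ / area = 519 / 75 ≈ 6.92 → 6.9 per acre

density ≈ 6.9 red squirrels per acre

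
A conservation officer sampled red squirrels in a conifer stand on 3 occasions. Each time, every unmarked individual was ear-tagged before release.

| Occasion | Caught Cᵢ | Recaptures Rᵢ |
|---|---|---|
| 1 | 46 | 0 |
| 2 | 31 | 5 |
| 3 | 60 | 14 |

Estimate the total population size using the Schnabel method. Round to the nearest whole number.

Marked at large before each occasion: Mᵢ = Σⱼ<ᵢ (Cⱼ − Rⱼ) → M1=0, M2=46, M3=72
Σ MᵢCᵢ = 0·46 + 46·31 + 72·60 = 0 + 1426 + 4320 = 5746
Σ Rᵢ = 0 + 5 + 14 = 19
N̂ = 5746 / 19 ≈ 302.4 → 302

N ≈ 302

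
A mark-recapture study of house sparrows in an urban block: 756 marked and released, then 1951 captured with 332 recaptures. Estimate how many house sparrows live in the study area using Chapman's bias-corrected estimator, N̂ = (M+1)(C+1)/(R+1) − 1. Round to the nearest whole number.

N̂ = (756+1)(1951+1)/(332+1) − 1 = 757·1952/333 − 1
= 1477664/333 − 1 ≈ 4437.4 − 1 ≈ 4436.4 → 4436

N ≈ 4436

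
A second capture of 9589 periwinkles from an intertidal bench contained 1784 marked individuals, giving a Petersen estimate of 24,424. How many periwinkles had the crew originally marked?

M = 4544

From N = M·C/R: M = N·R / C = 24424·1784 / 9589 = 43572416 / 9589 = 4544.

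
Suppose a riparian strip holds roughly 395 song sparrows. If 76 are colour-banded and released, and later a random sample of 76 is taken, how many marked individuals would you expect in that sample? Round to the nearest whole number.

Expected recaptures E[R] = M·C / N.
E[R] = 76 × 76 / 395 = 5776 / 395 ≈ 14.6 → 15

expected recaptures ≈ 15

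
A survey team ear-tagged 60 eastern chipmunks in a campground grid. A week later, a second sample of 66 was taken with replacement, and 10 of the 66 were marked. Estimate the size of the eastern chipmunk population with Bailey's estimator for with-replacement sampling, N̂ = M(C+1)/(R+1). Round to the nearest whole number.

N̂ = 60·(66+1)/(10+1) = 60·67/11 = 4020/11 ≈ 365.45 → 365

N ≈ 365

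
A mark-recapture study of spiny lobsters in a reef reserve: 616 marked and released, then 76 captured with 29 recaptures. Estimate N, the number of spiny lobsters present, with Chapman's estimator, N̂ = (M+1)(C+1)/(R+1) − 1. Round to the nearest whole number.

N̂ = (616+1)(76+1)/(29+1) − 1 = 617·77/30 − 1
= 47509/30 − 1 ≈ 1583.6 − 1 ≈ 1582.6 → 1583

N ≈ 1583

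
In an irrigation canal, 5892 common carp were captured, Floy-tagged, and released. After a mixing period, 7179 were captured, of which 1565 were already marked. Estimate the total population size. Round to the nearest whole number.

If marked individuals mix randomly, R/C ≈ M/N, giving N ≈ M·C/R.
N = (5892 × 7179) / 1565 = 42298668 / 1565 ≈ 27027.9 → 27028

N ≈ 27,028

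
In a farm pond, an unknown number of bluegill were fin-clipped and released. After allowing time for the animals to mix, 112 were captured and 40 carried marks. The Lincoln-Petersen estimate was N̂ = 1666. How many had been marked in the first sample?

M = 595

From N = M·C/R: M = N·R / C = 1666·40 / 112 = 66640 / 112 = 595.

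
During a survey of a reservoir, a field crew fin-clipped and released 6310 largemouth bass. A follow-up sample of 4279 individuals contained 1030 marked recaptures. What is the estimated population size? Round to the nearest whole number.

N ≈ 26,214

If marked individuals mix randomly, R/C ≈ M/N, giving N ≈ M·C/R.
N = (6310 × 4279) / 1030 = 27000490 / 1030 ≈ 26214.1 → 26214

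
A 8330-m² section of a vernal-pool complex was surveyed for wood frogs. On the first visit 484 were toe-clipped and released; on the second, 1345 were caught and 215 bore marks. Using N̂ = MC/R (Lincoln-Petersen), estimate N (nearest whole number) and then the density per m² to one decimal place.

N̂ = 484·1345/215 = 650980/215 ≈ 3027.8 → 3028
Density = N̂ / area = 3028 / 8330 ≈ 0.36 → 0.4 per m²

density ≈ 0.4 wood frogs per m²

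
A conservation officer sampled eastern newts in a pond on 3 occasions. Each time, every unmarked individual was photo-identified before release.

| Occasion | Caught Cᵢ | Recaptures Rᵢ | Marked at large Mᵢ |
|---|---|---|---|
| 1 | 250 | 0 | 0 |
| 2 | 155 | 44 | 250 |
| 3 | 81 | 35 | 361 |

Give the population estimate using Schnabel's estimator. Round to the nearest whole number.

Σ MᵢCᵢ = 0·250 + 250·155 + 361·81 = 0 + 38750 + 29241 = 67991
Σ Rᵢ = 0 + 44 + 35 = 79
N̂ = 67991 / 79 ≈ 860.6 → 861

N ≈ 861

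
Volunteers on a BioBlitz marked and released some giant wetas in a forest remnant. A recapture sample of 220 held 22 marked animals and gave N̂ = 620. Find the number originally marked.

From N = M·C/R: M = N·R / C = 620·22 / 220 = 13640 / 220 = 62.

M = 62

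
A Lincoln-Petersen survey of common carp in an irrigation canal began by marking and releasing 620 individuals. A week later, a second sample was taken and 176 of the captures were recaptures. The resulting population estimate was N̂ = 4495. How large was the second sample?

From N = M·C/R: C = N·R / M = 4495·176 / 620 = 791120 / 620 = 1276.

C = 1276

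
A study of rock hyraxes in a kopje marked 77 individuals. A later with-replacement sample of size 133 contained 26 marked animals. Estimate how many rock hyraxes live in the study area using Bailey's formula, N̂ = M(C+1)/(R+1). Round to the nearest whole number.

N ≈ 382

N̂ = 77·(133+1)/(26+1) = 77·134/27 = 10318/27 ≈ 382.1 → 382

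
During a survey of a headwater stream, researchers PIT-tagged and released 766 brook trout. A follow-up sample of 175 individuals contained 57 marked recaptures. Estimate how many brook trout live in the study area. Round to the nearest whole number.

N ≈ 2352

Lincoln-Petersen assumes M/N = R/C, so N = M·C / R.
N = (766 × 175) / 57 = 134050 / 57 ≈ 2351.8 → 2352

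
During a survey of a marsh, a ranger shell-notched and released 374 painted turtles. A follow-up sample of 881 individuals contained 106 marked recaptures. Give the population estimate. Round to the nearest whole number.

N ≈ 3108

N = (374 × 881) / 106 = 329494 / 106 ≈ 3108.4 → 3108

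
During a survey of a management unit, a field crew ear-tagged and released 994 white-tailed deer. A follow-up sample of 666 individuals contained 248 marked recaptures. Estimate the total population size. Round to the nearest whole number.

N ≈ 2669

The marked fraction in the recapture sample should equal the marked fraction in the population: 248/666 = 994/N.
N = (994 × 666) / 248 = 662004 / 248 ≈ 2669.4 → 2669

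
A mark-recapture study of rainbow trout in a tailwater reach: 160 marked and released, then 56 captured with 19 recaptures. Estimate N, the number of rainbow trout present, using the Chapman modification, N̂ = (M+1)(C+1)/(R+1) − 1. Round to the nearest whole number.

N̂ = (160+1)(56+1)/(19+1) − 1 = 161·57/20 − 1
= 9177/20 − 1 ≈ 458.9 − 1 ≈ 457.9 → 458

N ≈ 458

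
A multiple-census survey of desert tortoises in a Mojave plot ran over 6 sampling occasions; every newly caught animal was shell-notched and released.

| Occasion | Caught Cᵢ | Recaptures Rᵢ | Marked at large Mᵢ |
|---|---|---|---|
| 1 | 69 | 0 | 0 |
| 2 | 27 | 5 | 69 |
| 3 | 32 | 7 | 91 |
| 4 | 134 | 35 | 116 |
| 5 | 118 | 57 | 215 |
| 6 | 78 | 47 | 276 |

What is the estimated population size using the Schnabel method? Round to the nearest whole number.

Σ MᵢCᵢ = 0·69 + 69·27 + 91·32 + 116·134 + 215·118 + 276·78 = 0 + 1863 + 2912 + 15544 + 25370 + 21528 = 67217
Σ Rᵢ = 0 + 5 + 7 + 35 + 57 + 47 = 151
N̂ = 67217 / 151 ≈ 445.1 → 445

N ≈ 445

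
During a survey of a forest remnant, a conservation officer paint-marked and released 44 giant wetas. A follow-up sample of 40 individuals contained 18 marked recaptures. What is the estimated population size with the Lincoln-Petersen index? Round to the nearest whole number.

N ≈ 98

N = (44 × 40) / 18 = 1760 / 18 ≈ 97.8 → 98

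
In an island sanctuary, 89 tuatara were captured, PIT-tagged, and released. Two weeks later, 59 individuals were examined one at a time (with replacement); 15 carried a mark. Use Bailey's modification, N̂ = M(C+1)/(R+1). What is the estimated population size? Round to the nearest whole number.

N ≈ 334

N̂ = 89·(59+1)/(15+1) = 89·60/16 = 5340/16 ≈ 333.8 → 334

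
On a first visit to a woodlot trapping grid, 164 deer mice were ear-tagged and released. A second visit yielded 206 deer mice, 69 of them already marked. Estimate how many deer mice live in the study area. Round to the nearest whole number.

If marked individuals mix randomly, R/C ≈ M/N, giving N ≈ M·C/R.
N = (164 × 206) / 69 = 33784 / 69 ≈ 489.6 → 490

N ≈ 490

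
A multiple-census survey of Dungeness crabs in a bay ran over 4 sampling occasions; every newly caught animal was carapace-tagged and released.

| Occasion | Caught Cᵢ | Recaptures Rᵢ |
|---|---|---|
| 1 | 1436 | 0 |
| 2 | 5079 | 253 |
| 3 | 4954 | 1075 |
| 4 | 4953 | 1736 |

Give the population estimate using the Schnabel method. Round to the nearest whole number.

N ≈ 28,898

Marked at large before each occasion: Mᵢ = Σⱼ<ᵢ (Cⱼ − Rⱼ) → M1=0, M2=1436, M3=6262, M4=10141
Σ MᵢCᵢ = 0·1436 + 1436·5079 + 6262·4954 + 10141·4953 = 0 + 7293444 + 31021948 + 50228373 = 88543765
Σ Rᵢ = 0 + 253 + 1075 + 1736 = 3064
N̂ = 88543765 / 3064 ≈ 28898.1 → 28898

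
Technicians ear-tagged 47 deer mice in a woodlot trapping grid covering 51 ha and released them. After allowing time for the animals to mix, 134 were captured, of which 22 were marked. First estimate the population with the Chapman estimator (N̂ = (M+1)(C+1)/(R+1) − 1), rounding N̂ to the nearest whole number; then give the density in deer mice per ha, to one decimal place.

density ≈ 5.5 deer mice per ha

N̂ = 48·135/23 − 1 = 6480/23 − 1 ≈ 280.7 → 281
Density = N̂ / area = 281 / 51 ≈ 5.51 → 5.5 per ha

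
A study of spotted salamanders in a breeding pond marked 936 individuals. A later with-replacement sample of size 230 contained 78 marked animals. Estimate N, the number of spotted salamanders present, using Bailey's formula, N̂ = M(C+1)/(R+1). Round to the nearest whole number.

N ≈ 2737

N̂ = 936·(230+1)/(78+1) = 936·231/79 = 216216/79 ≈ 2736.9 → 2737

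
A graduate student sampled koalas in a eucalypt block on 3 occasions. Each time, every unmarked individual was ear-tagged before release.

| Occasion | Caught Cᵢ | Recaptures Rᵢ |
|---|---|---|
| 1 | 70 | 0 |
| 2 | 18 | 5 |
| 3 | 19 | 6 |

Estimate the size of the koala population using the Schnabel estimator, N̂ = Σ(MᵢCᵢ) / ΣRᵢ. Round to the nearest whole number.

Marked at large before each occasion: Mᵢ = Σⱼ<ᵢ (Cⱼ − Rⱼ) → M1=0, M2=70, M3=83
Σ MᵢCᵢ = 0·70 + 70·18 + 83·19 = 0 + 1260 + 1577 = 2837
Σ Rᵢ = 0 + 5 + 6 = 11
N̂ = 2837 / 11 ≈ 257.9 → 258

N ≈ 258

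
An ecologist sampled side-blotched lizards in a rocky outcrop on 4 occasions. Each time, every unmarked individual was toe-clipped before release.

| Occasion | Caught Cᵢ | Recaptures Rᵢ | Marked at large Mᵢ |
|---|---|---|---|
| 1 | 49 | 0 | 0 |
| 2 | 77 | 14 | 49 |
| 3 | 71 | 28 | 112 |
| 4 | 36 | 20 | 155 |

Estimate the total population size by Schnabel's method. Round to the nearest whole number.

Σ MᵢCᵢ = 0·49 + 49·77 + 112·71 + 155·36 = 0 + 3773 + 7952 + 5580 = 17305
Σ Rᵢ = 0 + 14 + 28 + 20 = 62
N̂ = 17305 / 62 ≈ 279.1 → 279

N ≈ 279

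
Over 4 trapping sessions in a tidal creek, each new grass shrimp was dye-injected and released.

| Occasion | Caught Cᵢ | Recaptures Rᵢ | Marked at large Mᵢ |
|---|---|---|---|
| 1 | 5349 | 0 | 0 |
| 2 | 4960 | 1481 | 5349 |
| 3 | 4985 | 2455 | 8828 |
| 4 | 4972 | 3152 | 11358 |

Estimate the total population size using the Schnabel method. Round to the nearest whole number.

Σ MᵢCᵢ = 0·5349 + 5349·4960 + 8828·4985 + 11358·4972 = 0 + 26531040 + 44007580 + 56471976 = 127010596
Σ Rᵢ = 0 + 1481 + 2455 + 3152 = 7088
N̂ = 127010596 / 7088 ≈ 17919.1 → 17919

N ≈ 17,919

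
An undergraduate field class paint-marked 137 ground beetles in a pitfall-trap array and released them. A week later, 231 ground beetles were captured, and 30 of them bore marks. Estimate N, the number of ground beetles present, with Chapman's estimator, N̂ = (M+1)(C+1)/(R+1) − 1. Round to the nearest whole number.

N ≈ 1032

N̂ = (137+1)(231+1)/(30+1) − 1 = 138·232/31 − 1
= 32016/31 − 1 ≈ 1032.8 − 1 ≈ 1031.8 → 1032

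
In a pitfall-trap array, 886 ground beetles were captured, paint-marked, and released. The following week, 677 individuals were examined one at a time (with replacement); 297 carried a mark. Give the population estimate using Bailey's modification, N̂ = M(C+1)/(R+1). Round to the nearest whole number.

N̂ = 886·(677+1)/(297+1) = 886·678/298 = 600708/298 ≈ 2015.8 → 2016

N ≈ 2016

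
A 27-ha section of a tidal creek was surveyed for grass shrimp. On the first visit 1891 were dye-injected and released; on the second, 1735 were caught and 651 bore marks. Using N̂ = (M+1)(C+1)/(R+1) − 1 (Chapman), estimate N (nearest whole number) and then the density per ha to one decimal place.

density ≈ 186.6 grass shrimp per ha

N̂ = 1892·1736/652 − 1 = 3284512/652 − 1 ≈ 5036.6 → 5037
Density = N̂ / area = 5037 / 27 ≈ 186.56 → 186.6 per ha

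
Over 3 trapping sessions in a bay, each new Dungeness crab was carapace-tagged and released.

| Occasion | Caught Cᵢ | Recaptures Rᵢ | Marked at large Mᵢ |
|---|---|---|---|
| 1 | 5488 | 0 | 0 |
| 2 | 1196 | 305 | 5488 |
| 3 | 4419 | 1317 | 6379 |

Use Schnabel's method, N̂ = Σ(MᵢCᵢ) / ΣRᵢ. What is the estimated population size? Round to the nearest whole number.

N ≈ 21,426

Σ MᵢCᵢ = 0·5488 + 5488·1196 + 6379·4419 = 0 + 6563648 + 28188801 = 34752449
Σ Rᵢ = 0 + 305 + 1317 = 1622
N̂ = 34752449 / 1622 ≈ 21425.7 → 21426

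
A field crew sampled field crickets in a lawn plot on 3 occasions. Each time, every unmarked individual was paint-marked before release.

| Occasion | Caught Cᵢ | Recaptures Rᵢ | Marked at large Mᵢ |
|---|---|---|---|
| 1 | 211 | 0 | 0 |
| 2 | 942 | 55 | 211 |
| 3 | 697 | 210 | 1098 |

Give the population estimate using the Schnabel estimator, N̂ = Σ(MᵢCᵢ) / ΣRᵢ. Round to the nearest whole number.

N ≈ 3638

Σ MᵢCᵢ = 0·211 + 211·942 + 1098·697 = 0 + 198762 + 765306 = 964068
Σ Rᵢ = 0 + 55 + 210 = 265
N̂ = 964068 / 265 ≈ 3638.0 → 3638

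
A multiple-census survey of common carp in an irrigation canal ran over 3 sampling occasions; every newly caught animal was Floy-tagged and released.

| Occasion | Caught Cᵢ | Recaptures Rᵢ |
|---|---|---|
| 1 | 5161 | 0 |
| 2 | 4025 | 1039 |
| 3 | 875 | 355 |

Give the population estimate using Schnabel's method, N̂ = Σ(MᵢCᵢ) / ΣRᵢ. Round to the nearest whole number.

Marked at large before each occasion: Mᵢ = Σⱼ<ᵢ (Cⱼ − Rⱼ) → M1=0, M2=5161, M3=8147
Σ MᵢCᵢ = 0·5161 + 5161·4025 + 8147·875 = 0 + 20773025 + 7128625 = 27901650
Σ Rᵢ = 0 + 1039 + 355 = 1394
N̂ = 27901650 / 1394 ≈ 20015.5 → 20016

N ≈ 20,016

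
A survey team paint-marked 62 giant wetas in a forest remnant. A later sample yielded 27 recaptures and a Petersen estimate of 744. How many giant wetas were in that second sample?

C = 324

From N = M·C/R: C = N·R / M = 744·27 / 62 = 20088 / 62 = 324.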